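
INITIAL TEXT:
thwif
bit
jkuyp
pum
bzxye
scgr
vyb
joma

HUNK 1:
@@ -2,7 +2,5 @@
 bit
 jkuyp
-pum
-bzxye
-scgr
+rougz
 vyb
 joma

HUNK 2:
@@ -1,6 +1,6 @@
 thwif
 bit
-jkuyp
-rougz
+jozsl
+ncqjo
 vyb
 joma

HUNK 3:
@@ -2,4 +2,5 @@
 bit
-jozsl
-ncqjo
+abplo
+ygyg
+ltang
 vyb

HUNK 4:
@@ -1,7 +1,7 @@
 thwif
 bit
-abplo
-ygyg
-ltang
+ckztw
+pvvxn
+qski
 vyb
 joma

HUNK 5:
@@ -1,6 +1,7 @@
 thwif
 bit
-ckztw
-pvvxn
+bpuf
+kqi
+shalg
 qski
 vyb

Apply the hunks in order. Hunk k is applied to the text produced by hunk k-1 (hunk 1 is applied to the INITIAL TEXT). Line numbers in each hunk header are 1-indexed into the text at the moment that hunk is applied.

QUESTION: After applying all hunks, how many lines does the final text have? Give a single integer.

Hunk 1: at line 2 remove [pum,bzxye,scgr] add [rougz] -> 6 lines: thwif bit jkuyp rougz vyb joma
Hunk 2: at line 1 remove [jkuyp,rougz] add [jozsl,ncqjo] -> 6 lines: thwif bit jozsl ncqjo vyb joma
Hunk 3: at line 2 remove [jozsl,ncqjo] add [abplo,ygyg,ltang] -> 7 lines: thwif bit abplo ygyg ltang vyb joma
Hunk 4: at line 1 remove [abplo,ygyg,ltang] add [ckztw,pvvxn,qski] -> 7 lines: thwif bit ckztw pvvxn qski vyb joma
Hunk 5: at line 1 remove [ckztw,pvvxn] add [bpuf,kqi,shalg] -> 8 lines: thwif bit bpuf kqi shalg qski vyb joma
Final line count: 8

Answer: 8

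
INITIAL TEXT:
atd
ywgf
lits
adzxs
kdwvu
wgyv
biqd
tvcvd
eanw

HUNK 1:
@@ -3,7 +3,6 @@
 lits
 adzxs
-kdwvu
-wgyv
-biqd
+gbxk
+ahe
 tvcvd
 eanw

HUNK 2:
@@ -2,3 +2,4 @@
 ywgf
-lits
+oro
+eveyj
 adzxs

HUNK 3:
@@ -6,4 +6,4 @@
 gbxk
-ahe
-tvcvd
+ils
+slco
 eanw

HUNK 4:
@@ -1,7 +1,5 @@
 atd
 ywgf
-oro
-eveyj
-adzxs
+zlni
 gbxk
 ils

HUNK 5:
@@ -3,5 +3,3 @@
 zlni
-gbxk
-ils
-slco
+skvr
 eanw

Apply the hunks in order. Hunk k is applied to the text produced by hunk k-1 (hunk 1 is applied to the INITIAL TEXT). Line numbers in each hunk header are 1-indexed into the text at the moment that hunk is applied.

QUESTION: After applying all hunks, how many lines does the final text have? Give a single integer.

Hunk 1: at line 3 remove [kdwvu,wgyv,biqd] add [gbxk,ahe] -> 8 lines: atd ywgf lits adzxs gbxk ahe tvcvd eanw
Hunk 2: at line 2 remove [lits] add [oro,eveyj] -> 9 lines: atd ywgf oro eveyj adzxs gbxk ahe tvcvd eanw
Hunk 3: at line 6 remove [ahe,tvcvd] add [ils,slco] -> 9 lines: atd ywgf oro eveyj adzxs gbxk ils slco eanw
Hunk 4: at line 1 remove [oro,eveyj,adzxs] add [zlni] -> 7 lines: atd ywgf zlni gbxk ils slco eanw
Hunk 5: at line 3 remove [gbxk,ils,slco] add [skvr] -> 5 lines: atd ywgf zlni skvr eanw
Final line count: 5

Answer: 5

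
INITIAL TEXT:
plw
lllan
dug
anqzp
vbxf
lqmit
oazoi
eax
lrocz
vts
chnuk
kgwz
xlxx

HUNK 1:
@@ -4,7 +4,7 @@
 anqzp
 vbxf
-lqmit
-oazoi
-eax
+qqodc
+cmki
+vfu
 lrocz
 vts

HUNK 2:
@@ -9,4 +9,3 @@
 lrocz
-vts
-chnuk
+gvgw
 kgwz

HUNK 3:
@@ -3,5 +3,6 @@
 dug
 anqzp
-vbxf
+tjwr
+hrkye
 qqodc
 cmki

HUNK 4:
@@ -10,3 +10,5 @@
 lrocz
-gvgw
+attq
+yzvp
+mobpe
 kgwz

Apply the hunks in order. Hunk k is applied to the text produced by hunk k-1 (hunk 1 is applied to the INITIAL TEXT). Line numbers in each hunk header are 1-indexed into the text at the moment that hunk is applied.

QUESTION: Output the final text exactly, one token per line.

Answer: plw
lllan
dug
anqzp
tjwr
hrkye
qqodc
cmki
vfu
lrocz
attq
yzvp
mobpe
kgwz
xlxx

Derivation:
Hunk 1: at line 4 remove [lqmit,oazoi,eax] add [qqodc,cmki,vfu] -> 13 lines: plw lllan dug anqzp vbxf qqodc cmki vfu lrocz vts chnuk kgwz xlxx
Hunk 2: at line 9 remove [vts,chnuk] add [gvgw] -> 12 lines: plw lllan dug anqzp vbxf qqodc cmki vfu lrocz gvgw kgwz xlxx
Hunk 3: at line 3 remove [vbxf] add [tjwr,hrkye] -> 13 lines: plw lllan dug anqzp tjwr hrkye qqodc cmki vfu lrocz gvgw kgwz xlxx
Hunk 4: at line 10 remove [gvgw] add [attq,yzvp,mobpe] -> 15 lines: plw lllan dug anqzp tjwr hrkye qqodc cmki vfu lrocz attq yzvp mobpe kgwz xlxx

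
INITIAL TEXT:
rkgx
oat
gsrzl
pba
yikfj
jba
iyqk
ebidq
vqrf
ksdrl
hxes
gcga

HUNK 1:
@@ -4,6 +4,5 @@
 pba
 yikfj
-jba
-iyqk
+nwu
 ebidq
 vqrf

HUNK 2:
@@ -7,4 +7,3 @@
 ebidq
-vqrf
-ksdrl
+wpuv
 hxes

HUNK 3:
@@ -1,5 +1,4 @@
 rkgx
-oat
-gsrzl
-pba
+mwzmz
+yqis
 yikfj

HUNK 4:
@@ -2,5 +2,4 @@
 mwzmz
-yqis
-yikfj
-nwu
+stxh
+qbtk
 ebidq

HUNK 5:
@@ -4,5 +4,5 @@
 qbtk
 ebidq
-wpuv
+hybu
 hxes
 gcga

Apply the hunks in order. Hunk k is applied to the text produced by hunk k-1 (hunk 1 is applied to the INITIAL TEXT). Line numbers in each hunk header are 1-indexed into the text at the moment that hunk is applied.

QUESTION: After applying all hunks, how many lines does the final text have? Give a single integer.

Answer: 8

Derivation:
Hunk 1: at line 4 remove [jba,iyqk] add [nwu] -> 11 lines: rkgx oat gsrzl pba yikfj nwu ebidq vqrf ksdrl hxes gcga
Hunk 2: at line 7 remove [vqrf,ksdrl] add [wpuv] -> 10 lines: rkgx oat gsrzl pba yikfj nwu ebidq wpuv hxes gcga
Hunk 3: at line 1 remove [oat,gsrzl,pba] add [mwzmz,yqis] -> 9 lines: rkgx mwzmz yqis yikfj nwu ebidq wpuv hxes gcga
Hunk 4: at line 2 remove [yqis,yikfj,nwu] add [stxh,qbtk] -> 8 lines: rkgx mwzmz stxh qbtk ebidq wpuv hxes gcga
Hunk 5: at line 4 remove [wpuv] add [hybu] -> 8 lines: rkgx mwzmz stxh qbtk ebidq hybu hxes gcga
Final line count: 8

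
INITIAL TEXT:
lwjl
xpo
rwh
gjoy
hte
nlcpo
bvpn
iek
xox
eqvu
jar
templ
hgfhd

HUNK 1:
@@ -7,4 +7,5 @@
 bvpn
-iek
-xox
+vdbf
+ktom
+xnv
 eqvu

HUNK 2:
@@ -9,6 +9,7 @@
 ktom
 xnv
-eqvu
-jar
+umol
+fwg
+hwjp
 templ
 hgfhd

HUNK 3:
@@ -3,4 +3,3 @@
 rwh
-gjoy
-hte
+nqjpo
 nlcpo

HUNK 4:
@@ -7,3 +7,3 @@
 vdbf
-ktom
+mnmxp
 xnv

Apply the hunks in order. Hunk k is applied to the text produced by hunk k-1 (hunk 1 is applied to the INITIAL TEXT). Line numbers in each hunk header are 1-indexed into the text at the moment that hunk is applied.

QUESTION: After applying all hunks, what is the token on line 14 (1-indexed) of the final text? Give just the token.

Hunk 1: at line 7 remove [iek,xox] add [vdbf,ktom,xnv] -> 14 lines: lwjl xpo rwh gjoy hte nlcpo bvpn vdbf ktom xnv eqvu jar templ hgfhd
Hunk 2: at line 9 remove [eqvu,jar] add [umol,fwg,hwjp] -> 15 lines: lwjl xpo rwh gjoy hte nlcpo bvpn vdbf ktom xnv umol fwg hwjp templ hgfhd
Hunk 3: at line 3 remove [gjoy,hte] add [nqjpo] -> 14 lines: lwjl xpo rwh nqjpo nlcpo bvpn vdbf ktom xnv umol fwg hwjp templ hgfhd
Hunk 4: at line 7 remove [ktom] add [mnmxp] -> 14 lines: lwjl xpo rwh nqjpo nlcpo bvpn vdbf mnmxp xnv umol fwg hwjp templ hgfhd
Final line 14: hgfhd

Answer: hgfhd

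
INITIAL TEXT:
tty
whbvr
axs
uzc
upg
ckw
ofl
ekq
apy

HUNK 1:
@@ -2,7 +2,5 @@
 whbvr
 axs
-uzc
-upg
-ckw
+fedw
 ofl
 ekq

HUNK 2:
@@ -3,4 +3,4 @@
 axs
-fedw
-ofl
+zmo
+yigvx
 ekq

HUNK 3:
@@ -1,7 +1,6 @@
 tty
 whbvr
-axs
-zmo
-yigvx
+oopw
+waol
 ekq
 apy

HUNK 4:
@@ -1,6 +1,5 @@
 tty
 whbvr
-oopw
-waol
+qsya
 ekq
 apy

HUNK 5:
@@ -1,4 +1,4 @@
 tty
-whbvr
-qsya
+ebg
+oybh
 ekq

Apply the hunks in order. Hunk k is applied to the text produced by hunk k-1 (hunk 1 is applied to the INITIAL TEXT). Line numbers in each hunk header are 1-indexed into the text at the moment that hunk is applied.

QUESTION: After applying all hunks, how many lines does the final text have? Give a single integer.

Answer: 5

Derivation:
Hunk 1: at line 2 remove [uzc,upg,ckw] add [fedw] -> 7 lines: tty whbvr axs fedw ofl ekq apy
Hunk 2: at line 3 remove [fedw,ofl] add [zmo,yigvx] -> 7 lines: tty whbvr axs zmo yigvx ekq apy
Hunk 3: at line 1 remove [axs,zmo,yigvx] add [oopw,waol] -> 6 lines: tty whbvr oopw waol ekq apy
Hunk 4: at line 1 remove [oopw,waol] add [qsya] -> 5 lines: tty whbvr qsya ekq apy
Hunk 5: at line 1 remove [whbvr,qsya] add [ebg,oybh] -> 5 lines: tty ebg oybh ekq apy
Final line count: 5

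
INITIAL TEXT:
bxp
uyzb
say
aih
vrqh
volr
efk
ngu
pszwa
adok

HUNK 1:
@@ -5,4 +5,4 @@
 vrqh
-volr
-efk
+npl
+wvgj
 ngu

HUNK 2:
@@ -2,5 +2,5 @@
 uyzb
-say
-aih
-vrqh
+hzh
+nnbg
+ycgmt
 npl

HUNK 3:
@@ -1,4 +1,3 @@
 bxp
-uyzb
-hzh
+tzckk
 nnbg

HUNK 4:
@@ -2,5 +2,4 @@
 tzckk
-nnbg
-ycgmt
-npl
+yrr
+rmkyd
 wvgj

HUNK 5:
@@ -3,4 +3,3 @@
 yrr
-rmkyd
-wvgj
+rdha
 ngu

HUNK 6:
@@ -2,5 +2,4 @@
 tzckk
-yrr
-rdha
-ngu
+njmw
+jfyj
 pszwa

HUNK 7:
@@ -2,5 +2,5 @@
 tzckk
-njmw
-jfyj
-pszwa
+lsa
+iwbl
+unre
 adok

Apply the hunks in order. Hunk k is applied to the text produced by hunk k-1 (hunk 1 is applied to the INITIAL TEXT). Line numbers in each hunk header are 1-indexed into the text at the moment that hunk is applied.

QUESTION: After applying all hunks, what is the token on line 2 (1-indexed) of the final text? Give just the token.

Hunk 1: at line 5 remove [volr,efk] add [npl,wvgj] -> 10 lines: bxp uyzb say aih vrqh npl wvgj ngu pszwa adok
Hunk 2: at line 2 remove [say,aih,vrqh] add [hzh,nnbg,ycgmt] -> 10 lines: bxp uyzb hzh nnbg ycgmt npl wvgj ngu pszwa adok
Hunk 3: at line 1 remove [uyzb,hzh] add [tzckk] -> 9 lines: bxp tzckk nnbg ycgmt npl wvgj ngu pszwa adok
Hunk 4: at line 2 remove [nnbg,ycgmt,npl] add [yrr,rmkyd] -> 8 lines: bxp tzckk yrr rmkyd wvgj ngu pszwa adok
Hunk 5: at line 3 remove [rmkyd,wvgj] add [rdha] -> 7 lines: bxp tzckk yrr rdha ngu pszwa adok
Hunk 6: at line 2 remove [yrr,rdha,ngu] add [njmw,jfyj] -> 6 lines: bxp tzckk njmw jfyj pszwa adok
Hunk 7: at line 2 remove [njmw,jfyj,pszwa] add [lsa,iwbl,unre] -> 6 lines: bxp tzckk lsa iwbl unre adok
Final line 2: tzckk

Answer: tzckk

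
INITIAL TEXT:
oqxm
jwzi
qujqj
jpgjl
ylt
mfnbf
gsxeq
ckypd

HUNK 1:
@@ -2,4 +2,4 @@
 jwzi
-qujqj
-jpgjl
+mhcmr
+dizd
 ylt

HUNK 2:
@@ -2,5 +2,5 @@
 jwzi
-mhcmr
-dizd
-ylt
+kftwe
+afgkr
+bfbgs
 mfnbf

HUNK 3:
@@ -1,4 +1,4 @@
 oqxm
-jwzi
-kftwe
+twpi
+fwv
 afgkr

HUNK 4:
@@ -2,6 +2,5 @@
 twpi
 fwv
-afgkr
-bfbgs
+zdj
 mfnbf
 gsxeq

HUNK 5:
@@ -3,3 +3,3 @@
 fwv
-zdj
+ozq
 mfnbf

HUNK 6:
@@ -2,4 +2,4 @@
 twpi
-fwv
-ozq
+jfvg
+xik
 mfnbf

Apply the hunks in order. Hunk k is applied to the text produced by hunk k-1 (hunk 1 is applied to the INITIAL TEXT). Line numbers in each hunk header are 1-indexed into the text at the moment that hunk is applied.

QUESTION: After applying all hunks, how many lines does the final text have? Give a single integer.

Hunk 1: at line 2 remove [qujqj,jpgjl] add [mhcmr,dizd] -> 8 lines: oqxm jwzi mhcmr dizd ylt mfnbf gsxeq ckypd
Hunk 2: at line 2 remove [mhcmr,dizd,ylt] add [kftwe,afgkr,bfbgs] -> 8 lines: oqxm jwzi kftwe afgkr bfbgs mfnbf gsxeq ckypd
Hunk 3: at line 1 remove [jwzi,kftwe] add [twpi,fwv] -> 8 lines: oqxm twpi fwv afgkr bfbgs mfnbf gsxeq ckypd
Hunk 4: at line 2 remove [afgkr,bfbgs] add [zdj] -> 7 lines: oqxm twpi fwv zdj mfnbf gsxeq ckypd
Hunk 5: at line 3 remove [zdj] add [ozq] -> 7 lines: oqxm twpi fwv ozq mfnbf gsxeq ckypd
Hunk 6: at line 2 remove [fwv,ozq] add [jfvg,xik] -> 7 lines: oqxm twpi jfvg xik mfnbf gsxeq ckypd
Final line count: 7

Answer: 7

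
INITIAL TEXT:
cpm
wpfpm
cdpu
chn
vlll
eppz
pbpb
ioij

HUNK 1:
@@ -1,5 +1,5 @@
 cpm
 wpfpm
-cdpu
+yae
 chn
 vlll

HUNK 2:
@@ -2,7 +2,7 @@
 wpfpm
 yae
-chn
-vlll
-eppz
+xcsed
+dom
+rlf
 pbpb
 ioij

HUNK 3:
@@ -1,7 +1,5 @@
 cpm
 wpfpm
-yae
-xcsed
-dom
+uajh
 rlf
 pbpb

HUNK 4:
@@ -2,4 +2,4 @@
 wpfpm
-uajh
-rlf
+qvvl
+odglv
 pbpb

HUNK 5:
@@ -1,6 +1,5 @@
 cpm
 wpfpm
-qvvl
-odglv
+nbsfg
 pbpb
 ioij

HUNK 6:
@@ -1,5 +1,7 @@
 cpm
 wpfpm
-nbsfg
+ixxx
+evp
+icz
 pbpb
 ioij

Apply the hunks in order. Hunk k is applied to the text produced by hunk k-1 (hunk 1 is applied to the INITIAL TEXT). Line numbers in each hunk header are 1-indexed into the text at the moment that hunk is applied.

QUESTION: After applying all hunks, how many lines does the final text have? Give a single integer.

Hunk 1: at line 1 remove [cdpu] add [yae] -> 8 lines: cpm wpfpm yae chn vlll eppz pbpb ioij
Hunk 2: at line 2 remove [chn,vlll,eppz] add [xcsed,dom,rlf] -> 8 lines: cpm wpfpm yae xcsed dom rlf pbpb ioij
Hunk 3: at line 1 remove [yae,xcsed,dom] add [uajh] -> 6 lines: cpm wpfpm uajh rlf pbpb ioij
Hunk 4: at line 2 remove [uajh,rlf] add [qvvl,odglv] -> 6 lines: cpm wpfpm qvvl odglv pbpb ioij
Hunk 5: at line 1 remove [qvvl,odglv] add [nbsfg] -> 5 lines: cpm wpfpm nbsfg pbpb ioij
Hunk 6: at line 1 remove [nbsfg] add [ixxx,evp,icz] -> 7 lines: cpm wpfpm ixxx evp icz pbpb ioij
Final line count: 7

Answer: 7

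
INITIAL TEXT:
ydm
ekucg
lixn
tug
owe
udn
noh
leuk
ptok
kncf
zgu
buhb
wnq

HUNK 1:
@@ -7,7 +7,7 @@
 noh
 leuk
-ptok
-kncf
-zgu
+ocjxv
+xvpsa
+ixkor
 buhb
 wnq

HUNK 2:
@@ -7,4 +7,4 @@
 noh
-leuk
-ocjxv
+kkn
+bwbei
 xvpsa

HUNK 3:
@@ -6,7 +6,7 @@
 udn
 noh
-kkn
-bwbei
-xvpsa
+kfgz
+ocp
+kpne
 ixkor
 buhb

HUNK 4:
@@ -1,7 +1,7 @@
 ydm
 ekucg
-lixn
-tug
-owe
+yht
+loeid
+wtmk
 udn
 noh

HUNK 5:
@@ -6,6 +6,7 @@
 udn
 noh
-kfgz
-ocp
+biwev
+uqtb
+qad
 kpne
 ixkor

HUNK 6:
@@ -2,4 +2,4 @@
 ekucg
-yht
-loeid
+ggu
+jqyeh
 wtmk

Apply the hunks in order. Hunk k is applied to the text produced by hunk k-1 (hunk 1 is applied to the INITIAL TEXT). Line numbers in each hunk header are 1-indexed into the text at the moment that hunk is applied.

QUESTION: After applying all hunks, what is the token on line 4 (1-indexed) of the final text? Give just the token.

Answer: jqyeh

Derivation:
Hunk 1: at line 7 remove [ptok,kncf,zgu] add [ocjxv,xvpsa,ixkor] -> 13 lines: ydm ekucg lixn tug owe udn noh leuk ocjxv xvpsa ixkor buhb wnq
Hunk 2: at line 7 remove [leuk,ocjxv] add [kkn,bwbei] -> 13 lines: ydm ekucg lixn tug owe udn noh kkn bwbei xvpsa ixkor buhb wnq
Hunk 3: at line 6 remove [kkn,bwbei,xvpsa] add [kfgz,ocp,kpne] -> 13 lines: ydm ekucg lixn tug owe udn noh kfgz ocp kpne ixkor buhb wnq
Hunk 4: at line 1 remove [lixn,tug,owe] add [yht,loeid,wtmk] -> 13 lines: ydm ekucg yht loeid wtmk udn noh kfgz ocp kpne ixkor buhb wnq
Hunk 5: at line 6 remove [kfgz,ocp] add [biwev,uqtb,qad] -> 14 lines: ydm ekucg yht loeid wtmk udn noh biwev uqtb qad kpne ixkor buhb wnq
Hunk 6: at line 2 remove [yht,loeid] add [ggu,jqyeh] -> 14 lines: ydm ekucg ggu jqyeh wtmk udn noh biwev uqtb qad kpne ixkor buhb wnq
Final line 4: jqyeh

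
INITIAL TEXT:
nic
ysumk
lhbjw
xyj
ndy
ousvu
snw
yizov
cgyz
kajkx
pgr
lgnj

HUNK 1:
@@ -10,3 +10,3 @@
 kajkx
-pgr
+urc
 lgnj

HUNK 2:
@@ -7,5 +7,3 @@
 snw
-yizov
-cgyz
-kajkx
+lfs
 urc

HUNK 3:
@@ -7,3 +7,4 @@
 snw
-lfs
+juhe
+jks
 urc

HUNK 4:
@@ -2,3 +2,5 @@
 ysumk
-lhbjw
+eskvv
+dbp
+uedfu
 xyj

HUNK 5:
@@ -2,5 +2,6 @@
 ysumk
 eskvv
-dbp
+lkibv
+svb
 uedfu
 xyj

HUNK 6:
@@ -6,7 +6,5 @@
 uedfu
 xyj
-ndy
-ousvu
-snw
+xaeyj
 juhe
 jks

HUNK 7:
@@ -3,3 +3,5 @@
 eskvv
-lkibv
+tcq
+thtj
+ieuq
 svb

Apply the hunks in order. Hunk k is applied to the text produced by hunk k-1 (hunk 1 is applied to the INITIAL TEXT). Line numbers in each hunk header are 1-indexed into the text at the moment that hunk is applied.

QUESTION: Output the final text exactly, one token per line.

Answer: nic
ysumk
eskvv
tcq
thtj
ieuq
svb
uedfu
xyj
xaeyj
juhe
jks
urc
lgnj

Derivation:
Hunk 1: at line 10 remove [pgr] add [urc] -> 12 lines: nic ysumk lhbjw xyj ndy ousvu snw yizov cgyz kajkx urc lgnj
Hunk 2: at line 7 remove [yizov,cgyz,kajkx] add [lfs] -> 10 lines: nic ysumk lhbjw xyj ndy ousvu snw lfs urc lgnj
Hunk 3: at line 7 remove [lfs] add [juhe,jks] -> 11 lines: nic ysumk lhbjw xyj ndy ousvu snw juhe jks urc lgnj
Hunk 4: at line 2 remove [lhbjw] add [eskvv,dbp,uedfu] -> 13 lines: nic ysumk eskvv dbp uedfu xyj ndy ousvu snw juhe jks urc lgnj
Hunk 5: at line 2 remove [dbp] add [lkibv,svb] -> 14 lines: nic ysumk eskvv lkibv svb uedfu xyj ndy ousvu snw juhe jks urc lgnj
Hunk 6: at line 6 remove [ndy,ousvu,snw] add [xaeyj] -> 12 lines: nic ysumk eskvv lkibv svb uedfu xyj xaeyj juhe jks urc lgnj
Hunk 7: at line 3 remove [lkibv] add [tcq,thtj,ieuq] -> 14 lines: nic ysumk eskvv tcq thtj ieuq svb uedfu xyj xaeyj juhe jks urc lgnj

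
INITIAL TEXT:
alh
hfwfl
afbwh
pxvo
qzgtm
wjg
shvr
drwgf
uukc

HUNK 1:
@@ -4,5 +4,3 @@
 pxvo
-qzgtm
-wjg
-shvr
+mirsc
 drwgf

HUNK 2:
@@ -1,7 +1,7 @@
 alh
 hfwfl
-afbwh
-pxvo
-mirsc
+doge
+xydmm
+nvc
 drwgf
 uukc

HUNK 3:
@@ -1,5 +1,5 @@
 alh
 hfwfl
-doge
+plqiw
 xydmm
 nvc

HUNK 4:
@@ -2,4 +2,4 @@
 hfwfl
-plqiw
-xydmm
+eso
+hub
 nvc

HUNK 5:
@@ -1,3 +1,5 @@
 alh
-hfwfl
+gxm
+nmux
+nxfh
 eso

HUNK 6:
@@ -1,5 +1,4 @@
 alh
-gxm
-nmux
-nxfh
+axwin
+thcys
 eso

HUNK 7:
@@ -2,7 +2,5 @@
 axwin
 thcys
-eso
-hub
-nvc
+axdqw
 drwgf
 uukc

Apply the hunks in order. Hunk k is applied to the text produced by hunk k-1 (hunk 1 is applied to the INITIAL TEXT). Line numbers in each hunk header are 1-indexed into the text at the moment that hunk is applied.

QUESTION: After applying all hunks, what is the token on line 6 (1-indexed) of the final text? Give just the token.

Answer: uukc

Derivation:
Hunk 1: at line 4 remove [qzgtm,wjg,shvr] add [mirsc] -> 7 lines: alh hfwfl afbwh pxvo mirsc drwgf uukc
Hunk 2: at line 1 remove [afbwh,pxvo,mirsc] add [doge,xydmm,nvc] -> 7 lines: alh hfwfl doge xydmm nvc drwgf uukc
Hunk 3: at line 1 remove [doge] add [plqiw] -> 7 lines: alh hfwfl plqiw xydmm nvc drwgf uukc
Hunk 4: at line 2 remove [plqiw,xydmm] add [eso,hub] -> 7 lines: alh hfwfl eso hub nvc drwgf uukc
Hunk 5: at line 1 remove [hfwfl] add [gxm,nmux,nxfh] -> 9 lines: alh gxm nmux nxfh eso hub nvc drwgf uukc
Hunk 6: at line 1 remove [gxm,nmux,nxfh] add [axwin,thcys] -> 8 lines: alh axwin thcys eso hub nvc drwgf uukc
Hunk 7: at line 2 remove [eso,hub,nvc] add [axdqw] -> 6 lines: alh axwin thcys axdqw drwgf uukc
Final line 6: uukc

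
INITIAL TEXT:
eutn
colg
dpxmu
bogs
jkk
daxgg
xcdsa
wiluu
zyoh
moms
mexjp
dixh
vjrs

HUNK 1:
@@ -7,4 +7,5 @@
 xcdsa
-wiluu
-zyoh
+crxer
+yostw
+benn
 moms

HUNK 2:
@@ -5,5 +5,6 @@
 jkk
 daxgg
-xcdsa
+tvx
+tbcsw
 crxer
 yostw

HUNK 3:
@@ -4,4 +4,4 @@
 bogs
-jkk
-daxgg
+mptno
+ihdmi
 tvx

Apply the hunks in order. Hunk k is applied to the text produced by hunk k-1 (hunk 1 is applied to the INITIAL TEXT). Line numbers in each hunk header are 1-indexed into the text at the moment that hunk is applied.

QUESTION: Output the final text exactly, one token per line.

Answer: eutn
colg
dpxmu
bogs
mptno
ihdmi
tvx
tbcsw
crxer
yostw
benn
moms
mexjp
dixh
vjrs

Derivation:
Hunk 1: at line 7 remove [wiluu,zyoh] add [crxer,yostw,benn] -> 14 lines: eutn colg dpxmu bogs jkk daxgg xcdsa crxer yostw benn moms mexjp dixh vjrs
Hunk 2: at line 5 remove [xcdsa] add [tvx,tbcsw] -> 15 lines: eutn colg dpxmu bogs jkk daxgg tvx tbcsw crxer yostw benn moms mexjp dixh vjrs
Hunk 3: at line 4 remove [jkk,daxgg] add [mptno,ihdmi] -> 15 lines: eutn colg dpxmu bogs mptno ihdmi tvx tbcsw crxer yostw benn moms mexjp dixh vjrs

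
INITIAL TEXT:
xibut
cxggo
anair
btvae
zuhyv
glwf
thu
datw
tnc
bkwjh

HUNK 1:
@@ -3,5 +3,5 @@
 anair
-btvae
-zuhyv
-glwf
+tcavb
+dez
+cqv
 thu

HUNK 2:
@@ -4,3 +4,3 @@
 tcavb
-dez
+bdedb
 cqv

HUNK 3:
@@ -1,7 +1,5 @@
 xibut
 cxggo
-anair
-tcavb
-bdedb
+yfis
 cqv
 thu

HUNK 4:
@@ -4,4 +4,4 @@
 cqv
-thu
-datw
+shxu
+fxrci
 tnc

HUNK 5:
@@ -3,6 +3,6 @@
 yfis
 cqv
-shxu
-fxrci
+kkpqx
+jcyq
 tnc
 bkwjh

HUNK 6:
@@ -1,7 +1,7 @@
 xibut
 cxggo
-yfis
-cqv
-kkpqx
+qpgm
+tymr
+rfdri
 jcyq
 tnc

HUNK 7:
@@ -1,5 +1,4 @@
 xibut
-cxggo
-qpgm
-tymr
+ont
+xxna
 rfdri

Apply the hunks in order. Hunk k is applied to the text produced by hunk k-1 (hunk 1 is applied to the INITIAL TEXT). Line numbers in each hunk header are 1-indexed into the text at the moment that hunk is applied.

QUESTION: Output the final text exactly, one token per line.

Answer: xibut
ont
xxna
rfdri
jcyq
tnc
bkwjh

Derivation:
Hunk 1: at line 3 remove [btvae,zuhyv,glwf] add [tcavb,dez,cqv] -> 10 lines: xibut cxggo anair tcavb dez cqv thu datw tnc bkwjh
Hunk 2: at line 4 remove [dez] add [bdedb] -> 10 lines: xibut cxggo anair tcavb bdedb cqv thu datw tnc bkwjh
Hunk 3: at line 1 remove [anair,tcavb,bdedb] add [yfis] -> 8 lines: xibut cxggo yfis cqv thu datw tnc bkwjh
Hunk 4: at line 4 remove [thu,datw] add [shxu,fxrci] -> 8 lines: xibut cxggo yfis cqv shxu fxrci tnc bkwjh
Hunk 5: at line 3 remove [shxu,fxrci] add [kkpqx,jcyq] -> 8 lines: xibut cxggo yfis cqv kkpqx jcyq tnc bkwjh
Hunk 6: at line 1 remove [yfis,cqv,kkpqx] add [qpgm,tymr,rfdri] -> 8 lines: xibut cxggo qpgm tymr rfdri jcyq tnc bkwjh
Hunk 7: at line 1 remove [cxggo,qpgm,tymr] add [ont,xxna] -> 7 lines: xibut ont xxna rfdri jcyq tnc bkwjh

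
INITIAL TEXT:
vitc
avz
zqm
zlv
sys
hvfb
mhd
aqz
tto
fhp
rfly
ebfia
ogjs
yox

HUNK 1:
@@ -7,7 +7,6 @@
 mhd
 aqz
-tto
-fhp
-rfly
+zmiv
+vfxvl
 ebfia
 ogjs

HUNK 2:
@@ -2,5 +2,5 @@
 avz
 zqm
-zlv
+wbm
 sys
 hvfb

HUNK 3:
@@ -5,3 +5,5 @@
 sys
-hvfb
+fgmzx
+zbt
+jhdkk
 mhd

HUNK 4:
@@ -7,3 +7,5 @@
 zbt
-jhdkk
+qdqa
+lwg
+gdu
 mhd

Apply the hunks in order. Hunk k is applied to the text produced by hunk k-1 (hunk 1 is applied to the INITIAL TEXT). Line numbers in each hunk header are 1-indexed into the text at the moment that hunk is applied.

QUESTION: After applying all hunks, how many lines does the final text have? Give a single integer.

Hunk 1: at line 7 remove [tto,fhp,rfly] add [zmiv,vfxvl] -> 13 lines: vitc avz zqm zlv sys hvfb mhd aqz zmiv vfxvl ebfia ogjs yox
Hunk 2: at line 2 remove [zlv] add [wbm] -> 13 lines: vitc avz zqm wbm sys hvfb mhd aqz zmiv vfxvl ebfia ogjs yox
Hunk 3: at line 5 remove [hvfb] add [fgmzx,zbt,jhdkk] -> 15 lines: vitc avz zqm wbm sys fgmzx zbt jhdkk mhd aqz zmiv vfxvl ebfia ogjs yox
Hunk 4: at line 7 remove [jhdkk] add [qdqa,lwg,gdu] -> 17 lines: vitc avz zqm wbm sys fgmzx zbt qdqa lwg gdu mhd aqz zmiv vfxvl ebfia ogjs yox
Final line count: 17

Answer: 17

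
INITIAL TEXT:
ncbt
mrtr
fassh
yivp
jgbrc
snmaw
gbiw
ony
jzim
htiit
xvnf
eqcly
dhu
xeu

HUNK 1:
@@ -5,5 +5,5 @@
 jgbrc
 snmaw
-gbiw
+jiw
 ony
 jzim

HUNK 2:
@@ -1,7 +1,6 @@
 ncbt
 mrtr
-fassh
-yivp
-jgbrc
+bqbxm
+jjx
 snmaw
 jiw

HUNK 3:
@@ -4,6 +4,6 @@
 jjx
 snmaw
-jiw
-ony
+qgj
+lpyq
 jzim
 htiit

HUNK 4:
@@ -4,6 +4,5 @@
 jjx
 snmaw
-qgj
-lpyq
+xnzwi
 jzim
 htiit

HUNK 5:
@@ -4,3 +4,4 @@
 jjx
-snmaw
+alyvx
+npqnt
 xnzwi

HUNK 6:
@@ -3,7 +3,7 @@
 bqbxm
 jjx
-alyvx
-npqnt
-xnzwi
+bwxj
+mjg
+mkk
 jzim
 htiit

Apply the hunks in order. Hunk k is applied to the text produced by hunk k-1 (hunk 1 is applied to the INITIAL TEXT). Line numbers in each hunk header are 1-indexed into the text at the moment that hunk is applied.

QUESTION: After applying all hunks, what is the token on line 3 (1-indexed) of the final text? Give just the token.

Hunk 1: at line 5 remove [gbiw] add [jiw] -> 14 lines: ncbt mrtr fassh yivp jgbrc snmaw jiw ony jzim htiit xvnf eqcly dhu xeu
Hunk 2: at line 1 remove [fassh,yivp,jgbrc] add [bqbxm,jjx] -> 13 lines: ncbt mrtr bqbxm jjx snmaw jiw ony jzim htiit xvnf eqcly dhu xeu
Hunk 3: at line 4 remove [jiw,ony] add [qgj,lpyq] -> 13 lines: ncbt mrtr bqbxm jjx snmaw qgj lpyq jzim htiit xvnf eqcly dhu xeu
Hunk 4: at line 4 remove [qgj,lpyq] add [xnzwi] -> 12 lines: ncbt mrtr bqbxm jjx snmaw xnzwi jzim htiit xvnf eqcly dhu xeu
Hunk 5: at line 4 remove [snmaw] add [alyvx,npqnt] -> 13 lines: ncbt mrtr bqbxm jjx alyvx npqnt xnzwi jzim htiit xvnf eqcly dhu xeu
Hunk 6: at line 3 remove [alyvx,npqnt,xnzwi] add [bwxj,mjg,mkk] -> 13 lines: ncbt mrtr bqbxm jjx bwxj mjg mkk jzim htiit xvnf eqcly dhu xeu
Final line 3: bqbxm

Answer: bqbxm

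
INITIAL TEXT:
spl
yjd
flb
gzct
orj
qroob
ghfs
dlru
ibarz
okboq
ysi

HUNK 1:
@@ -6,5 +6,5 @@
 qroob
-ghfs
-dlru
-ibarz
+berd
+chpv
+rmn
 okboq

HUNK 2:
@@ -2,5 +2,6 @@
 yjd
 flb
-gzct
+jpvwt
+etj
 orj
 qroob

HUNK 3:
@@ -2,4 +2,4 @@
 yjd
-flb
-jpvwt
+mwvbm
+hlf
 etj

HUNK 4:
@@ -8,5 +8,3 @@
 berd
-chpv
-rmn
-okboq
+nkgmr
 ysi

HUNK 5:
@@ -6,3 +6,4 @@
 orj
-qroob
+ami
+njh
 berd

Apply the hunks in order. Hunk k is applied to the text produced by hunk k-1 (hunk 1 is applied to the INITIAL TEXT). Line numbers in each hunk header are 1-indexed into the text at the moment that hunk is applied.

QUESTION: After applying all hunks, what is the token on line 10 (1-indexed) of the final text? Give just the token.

Hunk 1: at line 6 remove [ghfs,dlru,ibarz] add [berd,chpv,rmn] -> 11 lines: spl yjd flb gzct orj qroob berd chpv rmn okboq ysi
Hunk 2: at line 2 remove [gzct] add [jpvwt,etj] -> 12 lines: spl yjd flb jpvwt etj orj qroob berd chpv rmn okboq ysi
Hunk 3: at line 2 remove [flb,jpvwt] add [mwvbm,hlf] -> 12 lines: spl yjd mwvbm hlf etj orj qroob berd chpv rmn okboq ysi
Hunk 4: at line 8 remove [chpv,rmn,okboq] add [nkgmr] -> 10 lines: spl yjd mwvbm hlf etj orj qroob berd nkgmr ysi
Hunk 5: at line 6 remove [qroob] add [ami,njh] -> 11 lines: spl yjd mwvbm hlf etj orj ami njh berd nkgmr ysi
Final line 10: nkgmr

Answer: nkgmr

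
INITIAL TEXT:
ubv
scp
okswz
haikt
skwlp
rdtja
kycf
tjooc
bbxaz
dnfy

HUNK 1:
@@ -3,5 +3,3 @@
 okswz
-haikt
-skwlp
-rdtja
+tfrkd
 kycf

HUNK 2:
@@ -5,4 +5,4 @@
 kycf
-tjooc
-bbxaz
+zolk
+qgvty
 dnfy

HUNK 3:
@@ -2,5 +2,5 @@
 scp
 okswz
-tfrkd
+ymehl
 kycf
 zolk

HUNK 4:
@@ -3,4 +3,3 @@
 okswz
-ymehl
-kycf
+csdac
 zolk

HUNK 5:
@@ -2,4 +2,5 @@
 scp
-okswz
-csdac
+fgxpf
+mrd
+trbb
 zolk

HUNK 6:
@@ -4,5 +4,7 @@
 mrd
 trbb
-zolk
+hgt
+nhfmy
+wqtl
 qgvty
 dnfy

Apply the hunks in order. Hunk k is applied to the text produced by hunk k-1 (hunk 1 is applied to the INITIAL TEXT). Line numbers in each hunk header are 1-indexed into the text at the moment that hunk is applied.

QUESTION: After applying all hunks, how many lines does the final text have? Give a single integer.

Hunk 1: at line 3 remove [haikt,skwlp,rdtja] add [tfrkd] -> 8 lines: ubv scp okswz tfrkd kycf tjooc bbxaz dnfy
Hunk 2: at line 5 remove [tjooc,bbxaz] add [zolk,qgvty] -> 8 lines: ubv scp okswz tfrkd kycf zolk qgvty dnfy
Hunk 3: at line 2 remove [tfrkd] add [ymehl] -> 8 lines: ubv scp okswz ymehl kycf zolk qgvty dnfy
Hunk 4: at line 3 remove [ymehl,kycf] add [csdac] -> 7 lines: ubv scp okswz csdac zolk qgvty dnfy
Hunk 5: at line 2 remove [okswz,csdac] add [fgxpf,mrd,trbb] -> 8 lines: ubv scp fgxpf mrd trbb zolk qgvty dnfy
Hunk 6: at line 4 remove [zolk] add [hgt,nhfmy,wqtl] -> 10 lines: ubv scp fgxpf mrd trbb hgt nhfmy wqtl qgvty dnfy
Final line count: 10

Answer: 10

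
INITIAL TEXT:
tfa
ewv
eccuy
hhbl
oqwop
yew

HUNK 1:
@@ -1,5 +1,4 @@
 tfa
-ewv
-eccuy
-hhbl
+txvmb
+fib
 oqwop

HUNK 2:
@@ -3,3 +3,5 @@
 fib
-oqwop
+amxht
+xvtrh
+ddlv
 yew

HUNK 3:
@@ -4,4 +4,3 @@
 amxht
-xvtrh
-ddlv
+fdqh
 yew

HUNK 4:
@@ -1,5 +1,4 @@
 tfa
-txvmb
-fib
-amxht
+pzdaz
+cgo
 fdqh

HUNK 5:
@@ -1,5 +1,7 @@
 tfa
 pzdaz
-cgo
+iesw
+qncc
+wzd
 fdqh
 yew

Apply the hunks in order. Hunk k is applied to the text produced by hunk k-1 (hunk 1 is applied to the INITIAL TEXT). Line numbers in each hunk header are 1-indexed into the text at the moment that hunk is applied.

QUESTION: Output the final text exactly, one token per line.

Hunk 1: at line 1 remove [ewv,eccuy,hhbl] add [txvmb,fib] -> 5 lines: tfa txvmb fib oqwop yew
Hunk 2: at line 3 remove [oqwop] add [amxht,xvtrh,ddlv] -> 7 lines: tfa txvmb fib amxht xvtrh ddlv yew
Hunk 3: at line 4 remove [xvtrh,ddlv] add [fdqh] -> 6 lines: tfa txvmb fib amxht fdqh yew
Hunk 4: at line 1 remove [txvmb,fib,amxht] add [pzdaz,cgo] -> 5 lines: tfa pzdaz cgo fdqh yew
Hunk 5: at line 1 remove [cgo] add [iesw,qncc,wzd] -> 7 lines: tfa pzdaz iesw qncc wzd fdqh yew

Answer: tfa
pzdaz
iesw
qncc
wzd
fdqh
yew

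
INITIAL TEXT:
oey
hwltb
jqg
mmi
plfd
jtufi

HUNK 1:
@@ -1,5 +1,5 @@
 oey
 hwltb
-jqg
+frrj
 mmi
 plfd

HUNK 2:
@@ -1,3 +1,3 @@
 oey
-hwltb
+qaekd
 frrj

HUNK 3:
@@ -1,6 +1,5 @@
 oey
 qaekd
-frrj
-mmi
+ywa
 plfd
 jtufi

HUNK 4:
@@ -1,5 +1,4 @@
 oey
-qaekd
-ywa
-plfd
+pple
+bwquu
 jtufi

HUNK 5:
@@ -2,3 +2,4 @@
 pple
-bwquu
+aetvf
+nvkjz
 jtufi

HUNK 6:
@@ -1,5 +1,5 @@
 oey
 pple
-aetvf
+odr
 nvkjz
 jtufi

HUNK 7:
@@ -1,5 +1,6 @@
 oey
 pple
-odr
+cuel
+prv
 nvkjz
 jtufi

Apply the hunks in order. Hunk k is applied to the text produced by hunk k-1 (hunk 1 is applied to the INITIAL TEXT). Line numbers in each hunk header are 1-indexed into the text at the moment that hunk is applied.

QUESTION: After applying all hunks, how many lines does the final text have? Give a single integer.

Answer: 6

Derivation:
Hunk 1: at line 1 remove [jqg] add [frrj] -> 6 lines: oey hwltb frrj mmi plfd jtufi
Hunk 2: at line 1 remove [hwltb] add [qaekd] -> 6 lines: oey qaekd frrj mmi plfd jtufi
Hunk 3: at line 1 remove [frrj,mmi] add [ywa] -> 5 lines: oey qaekd ywa plfd jtufi
Hunk 4: at line 1 remove [qaekd,ywa,plfd] add [pple,bwquu] -> 4 lines: oey pple bwquu jtufi
Hunk 5: at line 2 remove [bwquu] add [aetvf,nvkjz] -> 5 lines: oey pple aetvf nvkjz jtufi
Hunk 6: at line 1 remove [aetvf] add [odr] -> 5 lines: oey pple odr nvkjz jtufi
Hunk 7: at line 1 remove [odr] add [cuel,prv] -> 6 lines: oey pple cuel prv nvkjz jtufi
Final line count: 6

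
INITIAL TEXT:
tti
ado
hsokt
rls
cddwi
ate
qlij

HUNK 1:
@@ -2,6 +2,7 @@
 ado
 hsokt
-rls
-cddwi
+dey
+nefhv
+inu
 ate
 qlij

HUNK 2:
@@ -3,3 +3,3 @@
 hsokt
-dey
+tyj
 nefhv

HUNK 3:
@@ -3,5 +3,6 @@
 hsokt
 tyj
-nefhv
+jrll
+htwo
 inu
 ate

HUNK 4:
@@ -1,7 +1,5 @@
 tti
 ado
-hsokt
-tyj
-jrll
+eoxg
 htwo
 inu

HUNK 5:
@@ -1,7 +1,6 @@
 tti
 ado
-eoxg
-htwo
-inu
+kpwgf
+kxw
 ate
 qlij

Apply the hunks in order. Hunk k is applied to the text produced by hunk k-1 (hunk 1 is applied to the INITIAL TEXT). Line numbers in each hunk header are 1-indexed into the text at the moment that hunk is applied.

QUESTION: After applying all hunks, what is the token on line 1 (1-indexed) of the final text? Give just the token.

Answer: tti

Derivation:
Hunk 1: at line 2 remove [rls,cddwi] add [dey,nefhv,inu] -> 8 lines: tti ado hsokt dey nefhv inu ate qlij
Hunk 2: at line 3 remove [dey] add [tyj] -> 8 lines: tti ado hsokt tyj nefhv inu ate qlij
Hunk 3: at line 3 remove [nefhv] add [jrll,htwo] -> 9 lines: tti ado hsokt tyj jrll htwo inu ate qlij
Hunk 4: at line 1 remove [hsokt,tyj,jrll] add [eoxg] -> 7 lines: tti ado eoxg htwo inu ate qlij
Hunk 5: at line 1 remove [eoxg,htwo,inu] add [kpwgf,kxw] -> 6 lines: tti ado kpwgf kxw ate qlij
Final line 1: tti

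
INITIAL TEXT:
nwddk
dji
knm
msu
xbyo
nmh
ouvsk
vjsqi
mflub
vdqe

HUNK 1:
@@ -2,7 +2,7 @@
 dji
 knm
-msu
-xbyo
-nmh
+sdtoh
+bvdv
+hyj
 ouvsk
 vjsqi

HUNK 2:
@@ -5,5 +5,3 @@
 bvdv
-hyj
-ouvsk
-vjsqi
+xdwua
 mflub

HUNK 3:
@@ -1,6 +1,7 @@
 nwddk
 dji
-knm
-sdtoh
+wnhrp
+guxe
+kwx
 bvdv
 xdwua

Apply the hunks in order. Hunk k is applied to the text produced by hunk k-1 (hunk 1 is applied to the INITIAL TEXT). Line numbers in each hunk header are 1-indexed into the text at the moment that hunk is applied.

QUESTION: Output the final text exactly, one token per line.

Answer: nwddk
dji
wnhrp
guxe
kwx
bvdv
xdwua
mflub
vdqe

Derivation:
Hunk 1: at line 2 remove [msu,xbyo,nmh] add [sdtoh,bvdv,hyj] -> 10 lines: nwddk dji knm sdtoh bvdv hyj ouvsk vjsqi mflub vdqe
Hunk 2: at line 5 remove [hyj,ouvsk,vjsqi] add [xdwua] -> 8 lines: nwddk dji knm sdtoh bvdv xdwua mflub vdqe
Hunk 3: at line 1 remove [knm,sdtoh] add [wnhrp,guxe,kwx] -> 9 lines: nwddk dji wnhrp guxe kwx bvdv xdwua mflub vdqe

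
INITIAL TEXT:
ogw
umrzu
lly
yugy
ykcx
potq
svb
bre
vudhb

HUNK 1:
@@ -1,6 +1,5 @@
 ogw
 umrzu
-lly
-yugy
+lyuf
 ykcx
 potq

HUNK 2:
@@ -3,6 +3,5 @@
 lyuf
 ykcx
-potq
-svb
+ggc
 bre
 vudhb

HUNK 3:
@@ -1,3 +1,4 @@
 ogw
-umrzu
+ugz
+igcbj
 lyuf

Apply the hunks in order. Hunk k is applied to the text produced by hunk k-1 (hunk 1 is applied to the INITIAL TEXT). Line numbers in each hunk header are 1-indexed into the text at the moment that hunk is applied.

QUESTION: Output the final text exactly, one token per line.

Hunk 1: at line 1 remove [lly,yugy] add [lyuf] -> 8 lines: ogw umrzu lyuf ykcx potq svb bre vudhb
Hunk 2: at line 3 remove [potq,svb] add [ggc] -> 7 lines: ogw umrzu lyuf ykcx ggc bre vudhb
Hunk 3: at line 1 remove [umrzu] add [ugz,igcbj] -> 8 lines: ogw ugz igcbj lyuf ykcx ggc bre vudhb

Answer: ogw
ugz
igcbj
lyuf
ykcx
ggc
bre
vudhb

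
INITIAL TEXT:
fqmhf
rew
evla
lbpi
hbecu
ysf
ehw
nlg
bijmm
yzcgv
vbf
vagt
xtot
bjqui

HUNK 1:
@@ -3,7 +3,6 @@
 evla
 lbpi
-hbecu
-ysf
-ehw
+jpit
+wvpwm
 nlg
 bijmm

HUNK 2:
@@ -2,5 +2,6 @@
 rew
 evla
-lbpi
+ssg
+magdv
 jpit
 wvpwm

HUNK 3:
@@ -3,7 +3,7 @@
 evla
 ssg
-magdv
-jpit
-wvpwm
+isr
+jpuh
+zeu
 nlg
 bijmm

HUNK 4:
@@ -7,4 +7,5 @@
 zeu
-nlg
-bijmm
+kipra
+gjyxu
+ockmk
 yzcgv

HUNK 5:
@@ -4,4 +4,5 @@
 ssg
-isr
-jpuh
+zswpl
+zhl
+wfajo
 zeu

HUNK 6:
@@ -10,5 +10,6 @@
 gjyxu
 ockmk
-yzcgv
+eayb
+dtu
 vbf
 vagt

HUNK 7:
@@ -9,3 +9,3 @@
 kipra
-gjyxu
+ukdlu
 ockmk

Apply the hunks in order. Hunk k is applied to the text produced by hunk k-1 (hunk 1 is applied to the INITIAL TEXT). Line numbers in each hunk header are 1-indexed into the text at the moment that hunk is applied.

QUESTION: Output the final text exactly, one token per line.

Answer: fqmhf
rew
evla
ssg
zswpl
zhl
wfajo
zeu
kipra
ukdlu
ockmk
eayb
dtu
vbf
vagt
xtot
bjqui

Derivation:
Hunk 1: at line 3 remove [hbecu,ysf,ehw] add [jpit,wvpwm] -> 13 lines: fqmhf rew evla lbpi jpit wvpwm nlg bijmm yzcgv vbf vagt xtot bjqui
Hunk 2: at line 2 remove [lbpi] add [ssg,magdv] -> 14 lines: fqmhf rew evla ssg magdv jpit wvpwm nlg bijmm yzcgv vbf vagt xtot bjqui
Hunk 3: at line 3 remove [magdv,jpit,wvpwm] add [isr,jpuh,zeu] -> 14 lines: fqmhf rew evla ssg isr jpuh zeu nlg bijmm yzcgv vbf vagt xtot bjqui
Hunk 4: at line 7 remove [nlg,bijmm] add [kipra,gjyxu,ockmk] -> 15 lines: fqmhf rew evla ssg isr jpuh zeu kipra gjyxu ockmk yzcgv vbf vagt xtot bjqui
Hunk 5: at line 4 remove [isr,jpuh] add [zswpl,zhl,wfajo] -> 16 lines: fqmhf rew evla ssg zswpl zhl wfajo zeu kipra gjyxu ockmk yzcgv vbf vagt xtot bjqui
Hunk 6: at line 10 remove [yzcgv] add [eayb,dtu] -> 17 lines: fqmhf rew evla ssg zswpl zhl wfajo zeu kipra gjyxu ockmk eayb dtu vbf vagt xtot bjqui
Hunk 7: at line 9 remove [gjyxu] add [ukdlu] -> 17 lines: fqmhf rew evla ssg zswpl zhl wfajo zeu kipra ukdlu ockmk eayb dtu vbf vagt xtot bjqui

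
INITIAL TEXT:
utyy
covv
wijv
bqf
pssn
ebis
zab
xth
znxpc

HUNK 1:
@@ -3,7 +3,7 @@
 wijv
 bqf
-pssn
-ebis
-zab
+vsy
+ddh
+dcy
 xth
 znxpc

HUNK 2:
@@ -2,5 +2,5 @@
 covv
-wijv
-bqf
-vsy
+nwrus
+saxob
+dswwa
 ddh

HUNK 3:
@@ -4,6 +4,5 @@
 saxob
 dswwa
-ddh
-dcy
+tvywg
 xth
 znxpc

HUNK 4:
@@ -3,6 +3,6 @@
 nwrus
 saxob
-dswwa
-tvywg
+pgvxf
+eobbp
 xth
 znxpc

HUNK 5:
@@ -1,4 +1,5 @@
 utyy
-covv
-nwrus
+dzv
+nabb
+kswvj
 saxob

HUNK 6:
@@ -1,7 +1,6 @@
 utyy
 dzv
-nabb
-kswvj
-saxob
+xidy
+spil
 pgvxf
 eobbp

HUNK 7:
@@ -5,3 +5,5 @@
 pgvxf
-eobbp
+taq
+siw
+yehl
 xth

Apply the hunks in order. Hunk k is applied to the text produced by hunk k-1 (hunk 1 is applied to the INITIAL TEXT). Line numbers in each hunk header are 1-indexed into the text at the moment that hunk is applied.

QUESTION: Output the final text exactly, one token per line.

Answer: utyy
dzv
xidy
spil
pgvxf
taq
siw
yehl
xth
znxpc

Derivation:
Hunk 1: at line 3 remove [pssn,ebis,zab] add [vsy,ddh,dcy] -> 9 lines: utyy covv wijv bqf vsy ddh dcy xth znxpc
Hunk 2: at line 2 remove [wijv,bqf,vsy] add [nwrus,saxob,dswwa] -> 9 lines: utyy covv nwrus saxob dswwa ddh dcy xth znxpc
Hunk 3: at line 4 remove [ddh,dcy] add [tvywg] -> 8 lines: utyy covv nwrus saxob dswwa tvywg xth znxpc
Hunk 4: at line 3 remove [dswwa,tvywg] add [pgvxf,eobbp] -> 8 lines: utyy covv nwrus saxob pgvxf eobbp xth znxpc
Hunk 5: at line 1 remove [covv,nwrus] add [dzv,nabb,kswvj] -> 9 lines: utyy dzv nabb kswvj saxob pgvxf eobbp xth znxpc
Hunk 6: at line 1 remove [nabb,kswvj,saxob] add [xidy,spil] -> 8 lines: utyy dzv xidy spil pgvxf eobbp xth znxpc
Hunk 7: at line 5 remove [eobbp] add [taq,siw,yehl] -> 10 lines: utyy dzv xidy spil pgvxf taq siw yehl xth znxpc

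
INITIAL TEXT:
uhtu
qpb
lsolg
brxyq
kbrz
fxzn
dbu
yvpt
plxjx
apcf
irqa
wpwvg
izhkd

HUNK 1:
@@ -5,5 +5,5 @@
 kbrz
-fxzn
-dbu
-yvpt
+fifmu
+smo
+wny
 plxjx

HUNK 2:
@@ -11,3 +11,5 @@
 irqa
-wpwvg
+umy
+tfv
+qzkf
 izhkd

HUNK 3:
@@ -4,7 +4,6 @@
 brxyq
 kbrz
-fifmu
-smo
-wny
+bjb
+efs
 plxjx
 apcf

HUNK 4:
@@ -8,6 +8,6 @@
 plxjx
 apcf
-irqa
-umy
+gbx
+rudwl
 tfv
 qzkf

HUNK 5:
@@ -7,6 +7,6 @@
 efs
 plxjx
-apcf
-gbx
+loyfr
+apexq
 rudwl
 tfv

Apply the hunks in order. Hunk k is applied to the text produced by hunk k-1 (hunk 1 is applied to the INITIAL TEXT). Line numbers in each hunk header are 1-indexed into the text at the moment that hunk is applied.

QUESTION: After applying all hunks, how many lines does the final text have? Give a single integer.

Hunk 1: at line 5 remove [fxzn,dbu,yvpt] add [fifmu,smo,wny] -> 13 lines: uhtu qpb lsolg brxyq kbrz fifmu smo wny plxjx apcf irqa wpwvg izhkd
Hunk 2: at line 11 remove [wpwvg] add [umy,tfv,qzkf] -> 15 lines: uhtu qpb lsolg brxyq kbrz fifmu smo wny plxjx apcf irqa umy tfv qzkf izhkd
Hunk 3: at line 4 remove [fifmu,smo,wny] add [bjb,efs] -> 14 lines: uhtu qpb lsolg brxyq kbrz bjb efs plxjx apcf irqa umy tfv qzkf izhkd
Hunk 4: at line 8 remove [irqa,umy] add [gbx,rudwl] -> 14 lines: uhtu qpb lsolg brxyq kbrz bjb efs plxjx apcf gbx rudwl tfv qzkf izhkd
Hunk 5: at line 7 remove [apcf,gbx] add [loyfr,apexq] -> 14 lines: uhtu qpb lsolg brxyq kbrz bjb efs plxjx loyfr apexq rudwl tfv qzkf izhkd
Final line count: 14

Answer: 14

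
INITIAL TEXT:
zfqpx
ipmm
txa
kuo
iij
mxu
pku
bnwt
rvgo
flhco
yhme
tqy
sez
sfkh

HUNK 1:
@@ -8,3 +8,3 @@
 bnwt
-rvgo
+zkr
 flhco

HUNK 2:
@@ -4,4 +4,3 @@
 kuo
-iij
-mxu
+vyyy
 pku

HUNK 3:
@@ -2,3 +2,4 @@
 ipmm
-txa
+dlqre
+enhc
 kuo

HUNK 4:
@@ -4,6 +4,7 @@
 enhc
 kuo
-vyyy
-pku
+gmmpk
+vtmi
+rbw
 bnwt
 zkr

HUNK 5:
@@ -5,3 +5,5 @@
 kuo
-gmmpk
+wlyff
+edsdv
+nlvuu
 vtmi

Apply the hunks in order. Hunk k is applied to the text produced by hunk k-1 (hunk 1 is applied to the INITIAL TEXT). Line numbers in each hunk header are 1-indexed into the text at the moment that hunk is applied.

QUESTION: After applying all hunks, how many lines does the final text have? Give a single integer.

Hunk 1: at line 8 remove [rvgo] add [zkr] -> 14 lines: zfqpx ipmm txa kuo iij mxu pku bnwt zkr flhco yhme tqy sez sfkh
Hunk 2: at line 4 remove [iij,mxu] add [vyyy] -> 13 lines: zfqpx ipmm txa kuo vyyy pku bnwt zkr flhco yhme tqy sez sfkh
Hunk 3: at line 2 remove [txa] add [dlqre,enhc] -> 14 lines: zfqpx ipmm dlqre enhc kuo vyyy pku bnwt zkr flhco yhme tqy sez sfkh
Hunk 4: at line 4 remove [vyyy,pku] add [gmmpk,vtmi,rbw] -> 15 lines: zfqpx ipmm dlqre enhc kuo gmmpk vtmi rbw bnwt zkr flhco yhme tqy sez sfkh
Hunk 5: at line 5 remove [gmmpk] add [wlyff,edsdv,nlvuu] -> 17 lines: zfqpx ipmm dlqre enhc kuo wlyff edsdv nlvuu vtmi rbw bnwt zkr flhco yhme tqy sez sfkh
Final line count: 17

Answer: 17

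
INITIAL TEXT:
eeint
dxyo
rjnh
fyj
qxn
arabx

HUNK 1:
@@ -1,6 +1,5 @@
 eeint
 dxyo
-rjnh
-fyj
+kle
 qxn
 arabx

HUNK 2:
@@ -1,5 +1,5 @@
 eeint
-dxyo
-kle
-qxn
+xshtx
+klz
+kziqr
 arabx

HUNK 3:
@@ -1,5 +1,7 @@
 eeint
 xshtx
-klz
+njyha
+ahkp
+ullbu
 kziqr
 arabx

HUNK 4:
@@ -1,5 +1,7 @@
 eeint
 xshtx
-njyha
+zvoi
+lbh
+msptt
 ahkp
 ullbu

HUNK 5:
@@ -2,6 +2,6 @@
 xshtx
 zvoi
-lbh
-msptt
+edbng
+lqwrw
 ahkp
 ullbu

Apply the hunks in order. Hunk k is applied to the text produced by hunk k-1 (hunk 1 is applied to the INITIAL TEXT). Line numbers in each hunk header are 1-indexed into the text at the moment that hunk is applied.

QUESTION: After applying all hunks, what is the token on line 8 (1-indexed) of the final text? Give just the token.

Hunk 1: at line 1 remove [rjnh,fyj] add [kle] -> 5 lines: eeint dxyo kle qxn arabx
Hunk 2: at line 1 remove [dxyo,kle,qxn] add [xshtx,klz,kziqr] -> 5 lines: eeint xshtx klz kziqr arabx
Hunk 3: at line 1 remove [klz] add [njyha,ahkp,ullbu] -> 7 lines: eeint xshtx njyha ahkp ullbu kziqr arabx
Hunk 4: at line 1 remove [njyha] add [zvoi,lbh,msptt] -> 9 lines: eeint xshtx zvoi lbh msptt ahkp ullbu kziqr arabx
Hunk 5: at line 2 remove [lbh,msptt] add [edbng,lqwrw] -> 9 lines: eeint xshtx zvoi edbng lqwrw ahkp ullbu kziqr arabx
Final line 8: kziqr

Answer: kziqr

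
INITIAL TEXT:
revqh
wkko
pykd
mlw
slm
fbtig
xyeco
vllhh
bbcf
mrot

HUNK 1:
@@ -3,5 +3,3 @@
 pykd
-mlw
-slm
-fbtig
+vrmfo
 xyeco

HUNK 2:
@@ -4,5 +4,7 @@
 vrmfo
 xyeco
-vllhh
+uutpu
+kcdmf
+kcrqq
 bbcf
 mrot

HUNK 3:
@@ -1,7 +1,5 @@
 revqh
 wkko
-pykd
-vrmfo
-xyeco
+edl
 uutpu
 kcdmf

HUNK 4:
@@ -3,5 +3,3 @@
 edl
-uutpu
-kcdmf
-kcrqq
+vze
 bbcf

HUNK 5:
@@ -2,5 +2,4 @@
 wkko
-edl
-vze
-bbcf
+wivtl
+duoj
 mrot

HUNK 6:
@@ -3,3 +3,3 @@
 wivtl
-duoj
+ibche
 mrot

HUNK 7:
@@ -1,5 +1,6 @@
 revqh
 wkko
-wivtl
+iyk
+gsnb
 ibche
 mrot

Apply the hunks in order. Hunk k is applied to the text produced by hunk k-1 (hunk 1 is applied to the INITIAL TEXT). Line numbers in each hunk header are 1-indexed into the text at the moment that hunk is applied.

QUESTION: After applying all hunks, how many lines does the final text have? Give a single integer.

Hunk 1: at line 3 remove [mlw,slm,fbtig] add [vrmfo] -> 8 lines: revqh wkko pykd vrmfo xyeco vllhh bbcf mrot
Hunk 2: at line 4 remove [vllhh] add [uutpu,kcdmf,kcrqq] -> 10 lines: revqh wkko pykd vrmfo xyeco uutpu kcdmf kcrqq bbcf mrot
Hunk 3: at line 1 remove [pykd,vrmfo,xyeco] add [edl] -> 8 lines: revqh wkko edl uutpu kcdmf kcrqq bbcf mrot
Hunk 4: at line 3 remove [uutpu,kcdmf,kcrqq] add [vze] -> 6 lines: revqh wkko edl vze bbcf mrot
Hunk 5: at line 2 remove [edl,vze,bbcf] add [wivtl,duoj] -> 5 lines: revqh wkko wivtl duoj mrot
Hunk 6: at line 3 remove [duoj] add [ibche] -> 5 lines: revqh wkko wivtl ibche mrot
Hunk 7: at line 1 remove [wivtl] add [iyk,gsnb] -> 6 lines: revqh wkko iyk gsnb ibche mrot
Final line count: 6

Answer: 6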